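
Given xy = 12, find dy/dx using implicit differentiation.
Differentiate the relation implicitly: treat y = y(x) and apply the chain rule, so every y-derivative picks up a y' = dy/dx factor.

With everything moved to the left-hand side, differentiate term by term:
  d/dx[xy] = x·y' + y
  d/dx[-12] = 0

Separating the contributions that come from x directly and those that come through y:
  without y':      y
  multiplying y':  x

so (y) + (x)·y' = 0, and therefore
  dy/dx = -(y)/(x) = -y/x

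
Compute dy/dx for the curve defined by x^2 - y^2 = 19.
Apply d/dx to both sides, remembering that y depends on x. Each occurrence of y therefore brings in a y' = dy/dx via the chain rule.

With F(x, y) equal to the left-hand side minus the right, differentiate F term by term:
  d/dx[x^2] = 2x
  d/dx[-y^2] = -2y·y'
  d/dx[-19] = 0
Adding these up, d/dx[F] = 0 becomes
  (2x) + (-2y)·y' = 0,
so isolating y',
  dy/dx = -(2x)/(-2y) = x/y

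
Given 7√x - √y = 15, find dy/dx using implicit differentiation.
Apply d/dx to both sides, remembering that y depends on x. Each occurrence of y therefore brings in a y' = dy/dx via the chain rule.

With F(x, y) equal to the left-hand side minus the right, differentiate F term by term:
  d/dx[7√(x)] = 7/(2√(x))
  d/dx[-√(y)] = -y'/(2√(y))
  d/dx[-15] = 0
Adding these up, d/dx[F] = 0 becomes
  (7/(2√(x))) + (-1/(2√(y)))·y' = 0,
so isolating y',
  dy/dx = -(7/(2√(x)))/(-1/(2√(y))) = 7√(y)/√(x)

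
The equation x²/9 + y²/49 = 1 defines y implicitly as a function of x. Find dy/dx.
Apply d/dx to both sides, remembering that y depends on x. Each occurrence of y therefore brings in a y' = dy/dx via the chain rule.

With F(x, y) equal to the left-hand side minus the right, differentiate F term by term:
  d/dx[x^2/9] = 2x/9
  d/dx[y^2/49] = 2y·y'/49
  d/dx[-1] = 0
Adding these up, d/dx[F] = 0 becomes
  (2x/9) + (2y/49)·y' = 0,
so isolating y',
  dy/dx = -(2x/9)/(2y/49) = -49x/(9y)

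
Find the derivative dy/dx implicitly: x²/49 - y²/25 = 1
Apply d/dx to both sides, remembering that y depends on x. Each occurrence of y therefore brings in a y' = dy/dx via the chain rule.

With F(x, y) equal to the left-hand side minus the right, differentiate F term by term:
  d/dx[x^2/49] = 2x/49
  d/dx[-y^2/25] = -2y·y'/25
  d/dx[-1] = 0
Adding these up, d/dx[F] = 0 becomes
  (2x/49) + (-2y/25)·y' = 0,
so isolating y',
  dy/dx = -(2x/49)/(-2y/25) = 25x/(49y)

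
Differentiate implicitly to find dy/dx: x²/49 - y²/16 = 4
Apply d/dx to both sides, remembering that y depends on x. Each occurrence of y therefore brings in a y' = dy/dx via the chain rule.

With F(x, y) equal to the left-hand side minus the right, differentiate F term by term:
  d/dx[x^2/49] = 2x/49
  d/dx[-y^2/16] = -y·y'/8
  d/dx[-4] = 0
Adding these up, d/dx[F] = 0 becomes
  (2x/49) + (-y/8)·y' = 0,
so isolating y',
  dy/dx = -(2x/49)/(-y/8) = 16x/(49y)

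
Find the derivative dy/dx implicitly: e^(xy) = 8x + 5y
Differentiate the relation implicitly: treat y = y(x) and apply the chain rule, so every y-derivative picks up a y' = dy/dx factor.

With everything moved to the left-hand side, differentiate term by term:
  d/dx[-8x] = -8
  d/dx[-5y] = -5·y'
  d/dx[e^(xy)] = (x·y' + y)·e^(xy)

Separating the contributions that come from x directly and those that come through y:
  without y':      y·e^(xy) - 8
  multiplying y':  x·e^(xy) - 5

so (y·e^(xy) - 8) + (x·e^(xy) - 5)·y' = 0, and therefore
  dy/dx = -(y·e^(xy) - 8)/(x·e^(xy) - 5) = (-y·e^(xy) + 8)/(x·e^(xy) - 5)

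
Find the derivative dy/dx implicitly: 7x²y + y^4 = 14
Take d/dx of both sides. Since y is implicitly a function of x, the chain rule attaches a y' = dy/dx factor whenever we differentiate through y.

Set F(x, y) = (left side) − (right side), so the curve is F = 0. Differentiating each term of F:
  d/dx[7x^2y] = 7x^2·y' + 14xy
  d/dx[y^4] = 4y^3·y'
  d/dx[-14] = 0

Collecting, the y'-free part is the partial derivative in x and the y' coefficient is the partial derivative in y:
  ∂F/∂x = 14xy
  ∂F/∂y = 7x^2 + 4y^3

so d/dx[F(x, y(x))] = ∂F/∂x + (∂F/∂y)·y' = 0. Rearranging,
  dy/dx = -(∂F/∂x)/(∂F/∂y) = -(14xy)/(7x^2 + 4y^3) = -14xy/(7x^2 + 4y^3)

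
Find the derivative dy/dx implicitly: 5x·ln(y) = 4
Take d/dx of both sides. Since y is implicitly a function of x, the chain rule attaches a y' = dy/dx factor whenever we differentiate through y.

Set F(x, y) = (left side) − (right side), so the curve is F = 0. Differentiating each term of F:
  d/dx[5x·ln(y)] = 5x·y'/y + 5ln(y)
  d/dx[-4] = 0

Collecting, the y'-free part is the partial derivative in x and the y' coefficient is the partial derivative in y:
  ∂F/∂x = 5ln(y)
  ∂F/∂y = 5x/y

so d/dx[F(x, y(x))] = ∂F/∂x + (∂F/∂y)·y' = 0. Rearranging,
  dy/dx = -(∂F/∂x)/(∂F/∂y) = -(5ln(y))/(5x/y) = -y·ln(y)/x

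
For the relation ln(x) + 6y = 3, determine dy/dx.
Apply d/dx to both sides, remembering that y depends on x. Each occurrence of y therefore brings in a y' = dy/dx via the chain rule.

With F(x, y) equal to the left-hand side minus the right, differentiate F term by term:
  d/dx[6y] = 6·y'
  d/dx[ln(x)] = 1/x
  d/dx[-3] = 0
Adding these up, d/dx[F] = 0 becomes
  (1/x) + (6)·y' = 0,
so isolating y',
  dy/dx = -(1/x)/(6) = -1/(6x)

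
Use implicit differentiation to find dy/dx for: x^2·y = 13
Take d/dx of both sides. Since y is implicitly a function of x, the chain rule attaches a y' = dy/dx factor whenever we differentiate through y.

Set F(x, y) = (left side) − (right side), so the curve is F = 0. Differentiating each term of F:
  d/dx[x^2y] = x^2·y' + 2xy
  d/dx[-13] = 0

Collecting, the y'-free part is the partial derivative in x and the y' coefficient is the partial derivative in y:
  ∂F/∂x = 2xy
  ∂F/∂y = x^2

so d/dx[F(x, y(x))] = ∂F/∂x + (∂F/∂y)·y' = 0. Rearranging,
  dy/dx = -(∂F/∂x)/(∂F/∂y) = -(2xy)/(x^2) = -2y/x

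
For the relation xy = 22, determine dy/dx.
Differentiate both sides with respect to x, treating y as y(x). By the chain rule, any term containing y contributes a factor of y' = dy/dx when we differentiate it.

Move every term to one side and write the relation as F(x, y) = 0. Term by term,
  d/dx[xy] = x·y' + y
  d/dx[-22] = 0

The pieces without y' make up ∂F/∂x and the coefficient of y' is ∂F/∂y:
  ∂F/∂x = y,
  ∂F/∂y = x.

Since d/dx[F] = ∂F/∂x + (∂F/∂y)·y' = 0, solve for y':
  (∂F/∂y)·y' = -∂F/∂x
  dy/dx = -(∂F/∂x)/(∂F/∂y) = -(y)/(x) = -y/x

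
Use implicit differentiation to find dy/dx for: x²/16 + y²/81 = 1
Differentiate both sides with respect to x, treating y as y(x). By the chain rule, any term containing y contributes a factor of y' = dy/dx when we differentiate it.

Move every term to one side and write the relation as F(x, y) = 0. Term by term,
  d/dx[x^2/16] = x/8
  d/dx[y^2/81] = 2y·y'/81
  d/dx[-1] = 0

The pieces without y' make up ∂F/∂x and the coefficient of y' is ∂F/∂y:
  ∂F/∂x = x/8,
  ∂F/∂y = 2y/81.

Since d/dx[F] = ∂F/∂x + (∂F/∂y)·y' = 0, solve for y':
  (∂F/∂y)·y' = -∂F/∂x
  dy/dx = -(∂F/∂x)/(∂F/∂y) = -(x/8)/(2y/81) = -81x/(16y)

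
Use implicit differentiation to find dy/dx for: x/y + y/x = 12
Differentiate the relation implicitly: treat y = y(x) and apply the chain rule, so every y-derivative picks up a y' = dy/dx factor.

With everything moved to the left-hand side, differentiate term by term:
  d/dx[x/y] = -x·y'/y^2 + 1/y
  d/dx[y/x] = y'/x - y/x^2
  d/dx[-12] = 0

Separating the contributions that come from x directly and those that come through y:
  without y':      1/y - y/x^2
  multiplying y':  -x/y^2 + 1/x

so (1/y - y/x^2) + (-x/y^2 + 1/x)·y' = 0, and therefore
  dy/dx = -(1/y - y/x^2)/(-x/y^2 + 1/x)
        = -((x - y)(x + y)/(x^2y))/(-(x - y)(x + y)/(xy^2)) = y/x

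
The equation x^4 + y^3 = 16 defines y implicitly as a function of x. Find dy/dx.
Apply d/dx to both sides, remembering that y depends on x. Each occurrence of y therefore brings in a y' = dy/dx via the chain rule.

With F(x, y) equal to the left-hand side minus the right, differentiate F term by term:
  d/dx[x^4] = 4x^3
  d/dx[y^3] = 3y^2·y'
  d/dx[-16] = 0
Adding these up, d/dx[F] = 0 becomes
  (4x^3) + (3y^2)·y' = 0,
so isolating y',
  dy/dx = -(4x^3)/(3y^2) = -4x^3/(3y^2)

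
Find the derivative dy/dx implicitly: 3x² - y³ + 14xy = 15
Apply d/dx to both sides, remembering that y depends on x. Each occurrence of y therefore brings in a y' = dy/dx via the chain rule.

With F(x, y) equal to the left-hand side minus the right, differentiate F term by term:
  d/dx[3x^2] = 6x
  d/dx[14xy] = 14x·y' + 14y
  d/dx[-y^3] = -3y^2·y'
  d/dx[-15] = 0
Adding these up, d/dx[F] = 0 becomes
  (6x + 14y) + (14x - 3y^2)·y' = 0,
so isolating y',
  dy/dx = -(6x + 14y)/(14x - 3y^2) = 2(-3x - 7y)/(14x - 3y^2)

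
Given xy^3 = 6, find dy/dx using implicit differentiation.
Apply d/dx to both sides, remembering that y depends on x. Each occurrence of y therefore brings in a y' = dy/dx via the chain rule.

With F(x, y) equal to the left-hand side minus the right, differentiate F term by term:
  d/dx[xy^3] = 3xy^2·y' + y^3
  d/dx[-6] = 0
Adding these up, d/dx[F] = 0 becomes
  (y^3) + (3xy^2)·y' = 0,
so isolating y',
  dy/dx = -(y^3)/(3xy^2) = -y/(3x)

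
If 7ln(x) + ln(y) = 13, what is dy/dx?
Take d/dx of both sides. Since y is implicitly a function of x, the chain rule attaches a y' = dy/dx factor whenever we differentiate through y.

Set F(x, y) = (left side) − (right side), so the curve is F = 0. Differentiating each term of F:
  d/dx[7ln(x)] = 7/x
  d/dx[ln(y)] = y'/y
  d/dx[-13] = 0

Collecting, the y'-free part is the partial derivative in x and the y' coefficient is the partial derivative in y:
  ∂F/∂x = 7/x
  ∂F/∂y = 1/y

so d/dx[F(x, y(x))] = ∂F/∂x + (∂F/∂y)·y' = 0. Rearranging,
  dy/dx = -(∂F/∂x)/(∂F/∂y) = -(7/x)/(1/y) = -7y/x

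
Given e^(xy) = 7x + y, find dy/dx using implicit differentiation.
Differentiate the relation implicitly: treat y = y(x) and apply the chain rule, so every y-derivative picks up a y' = dy/dx factor.

With everything moved to the left-hand side, differentiate term by term:
  d/dx[-7x] = -7
  d/dx[-y] = -y'
  d/dx[e^(xy)] = (x·y' + y)·e^(xy)

Separating the contributions that come from x directly and those that come through y:
  without y':      y·e^(xy) - 7
  multiplying y':  x·e^(xy) - 1

so (y·e^(xy) - 7) + (x·e^(xy) - 1)·y' = 0, and therefore
  dy/dx = -(y·e^(xy) - 7)/(x·e^(xy) - 1) = (-y·e^(xy) + 7)/(x·e^(xy) - 1)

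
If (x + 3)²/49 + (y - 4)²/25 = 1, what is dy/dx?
Take d/dx of both sides. Since y is implicitly a function of x, the chain rule attaches a y' = dy/dx factor whenever we differentiate through y.

Set F(x, y) = (left side) − (right side), so the curve is F = 0. Differentiating each term of F:
  d/dx[(x + 3)^2/49] = 2x/49 + 6/49
  d/dx[(y - 4)^2/25] = 2·y'(y - 4)/25
  d/dx[-1] = 0

Collecting, the y'-free part is the partial derivative in x and the y' coefficient is the partial derivative in y:
  ∂F/∂x = 2x/49 + 6/49
  ∂F/∂y = 2y/25 - 8/25

so d/dx[F(x, y(x))] = ∂F/∂x + (∂F/∂y)·y' = 0. Rearranging,
  dy/dx = -(∂F/∂x)/(∂F/∂y) = -(2x/49 + 6/49)/(2y/25 - 8/25)
        = -(2(x + 3)/49)/(2(y - 4)/25) = 25(-x - 3)/(49(y - 4))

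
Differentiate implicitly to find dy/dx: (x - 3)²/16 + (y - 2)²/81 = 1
Differentiate both sides with respect to x, treating y as y(x). By the chain rule, any term containing y contributes a factor of y' = dy/dx when we differentiate it.

Move every term to one side and write the relation as F(x, y) = 0. Term by term,
  d/dx[(x - 3)^2/16] = x/8 - 3/8
  d/dx[(y - 2)^2/81] = 2·y'(y - 2)/81
  d/dx[-1] = 0

The pieces without y' make up ∂F/∂x and the coefficient of y' is ∂F/∂y:
  ∂F/∂x = x/8 - 3/8,
  ∂F/∂y = 2y/81 - 4/81.

Since d/dx[F] = ∂F/∂x + (∂F/∂y)·y' = 0, solve for y':
  (∂F/∂y)·y' = -∂F/∂x
  dy/dx = -(∂F/∂x)/(∂F/∂y) = -(x/8 - 3/8)/(2y/81 - 4/81)
        = -((x - 3)/8)/(2(y - 2)/81) = 81(3 - x)/(16(y - 2))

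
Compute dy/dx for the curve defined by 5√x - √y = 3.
Apply d/dx to both sides, remembering that y depends on x. Each occurrence of y therefore brings in a y' = dy/dx via the chain rule.

With F(x, y) equal to the left-hand side minus the right, differentiate F term by term:
  d/dx[5√(x)] = 5/(2√(x))
  d/dx[-√(y)] = -y'/(2√(y))
  d/dx[-3] = 0
Adding these up, d/dx[F] = 0 becomes
  (5/(2√(x))) + (-1/(2√(y)))·y' = 0,
so isolating y',
  dy/dx = -(5/(2√(x)))/(-1/(2√(y))) = 5√(y)/√(x)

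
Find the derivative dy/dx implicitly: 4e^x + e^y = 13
Take d/dx of both sides. Since y is implicitly a function of x, the chain rule attaches a y' = dy/dx factor whenever we differentiate through y.

Set F(x, y) = (left side) − (right side), so the curve is F = 0. Differentiating each term of F:
  d/dx[4e^(x)] = 4e^(x)
  d/dx[e^(y)] = y'·e^(y)
  d/dx[-13] = 0

Collecting, the y'-free part is the partial derivative in x and the y' coefficient is the partial derivative in y:
  ∂F/∂x = 4e^(x)
  ∂F/∂y = e^(y)

so d/dx[F(x, y(x))] = ∂F/∂x + (∂F/∂y)·y' = 0. Rearranging,
  dy/dx = -(∂F/∂x)/(∂F/∂y) = -(4e^(x))/(e^(y)) = -4e^(x - y)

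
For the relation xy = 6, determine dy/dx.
Apply d/dx to both sides, remembering that y depends on x. Each occurrence of y therefore brings in a y' = dy/dx via the chain rule.

With F(x, y) equal to the left-hand side minus the right, differentiate F term by term:
  d/dx[xy] = x·y' + y
  d/dx[-6] = 0
Adding these up, d/dx[F] = 0 becomes
  (y) + (x)·y' = 0,
so isolating y',
  dy/dx = -(y)/(x) = -y/x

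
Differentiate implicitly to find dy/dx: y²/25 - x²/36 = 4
Apply d/dx to both sides, remembering that y depends on x. Each occurrence of y therefore brings in a y' = dy/dx via the chain rule.

With F(x, y) equal to the left-hand side minus the right, differentiate F term by term:
  d/dx[-x^2/36] = -x/18
  d/dx[y^2/25] = 2y·y'/25
  d/dx[-4] = 0
Adding these up, d/dx[F] = 0 becomes
  (-x/18) + (2y/25)·y' = 0,
so isolating y',
  dy/dx = -(-x/18)/(2y/25) = 25x/(36y)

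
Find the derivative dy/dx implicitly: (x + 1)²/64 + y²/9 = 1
Apply d/dx to both sides, remembering that y depends on x. Each occurrence of y therefore brings in a y' = dy/dx via the chain rule.

With F(x, y) equal to the left-hand side minus the right, differentiate F term by term:
  d/dx[y^2/9] = 2y·y'/9
  d/dx[(x + 1)^2/64] = x/32 + 1/32
  d/dx[-1] = 0
Adding these up, d/dx[F] = 0 becomes
  (x/32 + 1/32) + (2y/9)·y' = 0,
so isolating y',
  dy/dx = -(x/32 + 1/32)/(2y/9)
        = -((x + 1)/32)/(2y/9) = 9(-x - 1)/(64y)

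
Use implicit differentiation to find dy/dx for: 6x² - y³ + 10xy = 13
Apply d/dx to both sides, remembering that y depends on x. Each occurrence of y therefore brings in a y' = dy/dx via the chain rule.

With F(x, y) equal to the left-hand side minus the right, differentiate F term by term:
  d/dx[6x^2] = 12x
  d/dx[10xy] = 10x·y' + 10y
  d/dx[-y^3] = -3y^2·y'
  d/dx[-13] = 0
Adding these up, d/dx[F] = 0 becomes
  (12x + 10y) + (10x - 3y^2)·y' = 0,
so isolating y',
  dy/dx = -(12x + 10y)/(10x - 3y^2) = 2(-6x - 5y)/(10x - 3y^2)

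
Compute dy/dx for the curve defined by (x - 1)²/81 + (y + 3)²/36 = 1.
Apply d/dx to both sides, remembering that y depends on x. Each occurrence of y therefore brings in a y' = dy/dx via the chain rule.

With F(x, y) equal to the left-hand side minus the right, differentiate F term by term:
  d/dx[(x - 1)^2/81] = 2x/81 - 2/81
  d/dx[(y + 3)^2/36] = y'(y + 3)/18
  d/dx[-1] = 0
Adding these up, d/dx[F] = 0 becomes
  (2x/81 - 2/81) + (y/18 + 1/6)·y' = 0,
so isolating y',
  dy/dx = -(2x/81 - 2/81)/(y/18 + 1/6)
        = -(2(x - 1)/81)/((y + 3)/18) = 4(1 - x)/(9(y + 3))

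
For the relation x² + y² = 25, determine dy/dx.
Differentiate the relation implicitly: treat y = y(x) and apply the chain rule, so every y-derivative picks up a y' = dy/dx factor.

With everything moved to the left-hand side, differentiate term by term:
  d/dx[x^2] = 2x
  d/dx[y^2] = 2y·y'
  d/dx[-25] = 0

Separating the contributions that come from x directly and those that come through y:
  without y':      2x
  multiplying y':  2y

so (2x) + (2y)·y' = 0, and therefore
  dy/dx = -(2x)/(2y) = -x/y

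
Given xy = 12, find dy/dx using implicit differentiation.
Differentiate the relation implicitly: treat y = y(x) and apply the chain rule, so every y-derivative picks up a y' = dy/dx factor.

With everything moved to the left-hand side, differentiate term by term:
  d/dx[xy] = x·y' + y
  d/dx[-12] = 0

Separating the contributions that come from x directly and those that come through y:
  without y':      y
  multiplying y':  x

so (y) + (x)·y' = 0, and therefore
  dy/dx = -(y)/(x) = -y/x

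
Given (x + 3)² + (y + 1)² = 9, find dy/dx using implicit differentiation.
Apply d/dx to both sides, remembering that y depends on x. Each occurrence of y therefore brings in a y' = dy/dx via the chain rule.

With F(x, y) equal to the left-hand side minus the right, differentiate F term by term:
  d/dx[(x + 3)^2] = 2x + 6
  d/dx[(y + 1)^2] = 2·y'(y + 1)
  d/dx[-9] = 0
Adding these up, d/dx[F] = 0 becomes
  (2x + 6) + (2y + 2)·y' = 0,
so isolating y',
  dy/dx = -(2x + 6)/(2y + 2) = (-x - 3)/(y + 1)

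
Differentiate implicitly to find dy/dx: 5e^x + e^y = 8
Take d/dx of both sides. Since y is implicitly a function of x, the chain rule attaches a y' = dy/dx factor whenever we differentiate through y.

Set F(x, y) = (left side) − (right side), so the curve is F = 0. Differentiating each term of F:
  d/dx[5e^(x)] = 5e^(x)
  d/dx[e^(y)] = y'·e^(y)
  d/dx[-8] = 0

Collecting, the y'-free part is the partial derivative in x and the y' coefficient is the partial derivative in y:
  ∂F/∂x = 5e^(x)
  ∂F/∂y = e^(y)

so d/dx[F(x, y(x))] = ∂F/∂x + (∂F/∂y)·y' = 0. Rearranging,
  dy/dx = -(∂F/∂x)/(∂F/∂y) = -(5e^(x))/(e^(y)) = -5e^(x - y)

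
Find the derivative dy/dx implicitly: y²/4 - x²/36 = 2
Take d/dx of both sides. Since y is implicitly a function of x, the chain rule attaches a y' = dy/dx factor whenever we differentiate through y.

Set F(x, y) = (left side) − (right side), so the curve is F = 0. Differentiating each term of F:
  d/dx[-x^2/36] = -x/18
  d/dx[y^2/4] = y·y'/2
  d/dx[-2] = 0

Collecting, the y'-free part is the partial derivative in x and the y' coefficient is the partial derivative in y:
  ∂F/∂x = -x/18
  ∂F/∂y = y/2

so d/dx[F(x, y(x))] = ∂F/∂x + (∂F/∂y)·y' = 0. Rearranging,
  dy/dx = -(∂F/∂x)/(∂F/∂y) = -(-x/18)/(y/2) = x/(9y)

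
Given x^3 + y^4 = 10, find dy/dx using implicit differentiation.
Differentiate the relation implicitly: treat y = y(x) and apply the chain rule, so every y-derivative picks up a y' = dy/dx factor.

With everything moved to the left-hand side, differentiate term by term:
  d/dx[x^3] = 3x^2
  d/dx[y^4] = 4y^3·y'
  d/dx[-10] = 0

Separating the contributions that come from x directly and those that come through y:
  without y':      3x^2
  multiplying y':  4y^3

so (3x^2) + (4y^3)·y' = 0, and therefore
  dy/dx = -(3x^2)/(4y^3) = -3x^2/(4y^3)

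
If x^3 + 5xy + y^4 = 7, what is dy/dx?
Take d/dx of both sides. Since y is implicitly a function of x, the chain rule attaches a y' = dy/dx factor whenever we differentiate through y.

Set F(x, y) = (left side) − (right side), so the curve is F = 0. Differentiating each term of F:
  d/dx[x^3] = 3x^2
  d/dx[5xy] = 5x·y' + 5y
  d/dx[y^4] = 4y^3·y'
  d/dx[-7] = 0

Collecting, the y'-free part is the partial derivative in x and the y' coefficient is the partial derivative in y:
  ∂F/∂x = 3x^2 + 5y
  ∂F/∂y = 5x + 4y^3

so d/dx[F(x, y(x))] = ∂F/∂x + (∂F/∂y)·y' = 0. Rearranging,
  dy/dx = -(∂F/∂x)/(∂F/∂y) = -(3x^2 + 5y)/(5x + 4y^3) = (-3x^2 - 5y)/(5x + 4y^3)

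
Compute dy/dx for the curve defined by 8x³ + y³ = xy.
Take d/dx of both sides. Since y is implicitly a function of x, the chain rule attaches a y' = dy/dx factor whenever we differentiate through y.

Set F(x, y) = (left side) − (right side), so the curve is F = 0. Differentiating each term of F:
  d/dx[8x^3] = 24x^2
  d/dx[-xy] = -x·y' - y
  d/dx[y^3] = 3y^2·y'

Collecting, the y'-free part is the partial derivative in x and the y' coefficient is the partial derivative in y:
  ∂F/∂x = 24x^2 - y
  ∂F/∂y = -x + 3y^2

so d/dx[F(x, y(x))] = ∂F/∂x + (∂F/∂y)·y' = 0. Rearranging,
  dy/dx = -(∂F/∂x)/(∂F/∂y) = -(24x^2 - y)/(-x + 3y^2) = (24x^2 - y)/(x - 3y^2)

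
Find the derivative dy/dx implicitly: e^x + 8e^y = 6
Differentiate both sides with respect to x, treating y as y(x). By the chain rule, any term containing y contributes a factor of y' = dy/dx when we differentiate it.

Move every term to one side and write the relation as F(x, y) = 0. Term by term,
  d/dx[e^(x)] = e^(x)
  d/dx[8e^(y)] = 8·y'·e^(y)
  d/dx[-6] = 0

The pieces without y' make up ∂F/∂x and the coefficient of y' is ∂F/∂y:
  ∂F/∂x = e^(x),
  ∂F/∂y = 8e^(y).

Since d/dx[F] = ∂F/∂x + (∂F/∂y)·y' = 0, solve for y':
  (∂F/∂y)·y' = -∂F/∂x
  dy/dx = -(∂F/∂x)/(∂F/∂y) = -(e^(x))/(8e^(y)) = -e^(x - y)/8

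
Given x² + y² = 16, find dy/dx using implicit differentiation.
Take d/dx of both sides. Since y is implicitly a function of x, the chain rule attaches a y' = dy/dx factor whenever we differentiate through y.

Set F(x, y) = (left side) − (right side), so the curve is F = 0. Differentiating each term of F:
  d/dx[x^2] = 2x
  d/dx[y^2] = 2y·y'
  d/dx[-16] = 0

Collecting, the y'-free part is the partial derivative in x and the y' coefficient is the partial derivative in y:
  ∂F/∂x = 2x
  ∂F/∂y = 2y

so d/dx[F(x, y(x))] = ∂F/∂x + (∂F/∂y)·y' = 0. Rearranging,
  dy/dx = -(∂F/∂x)/(∂F/∂y) = -(2x)/(2y) = -x/y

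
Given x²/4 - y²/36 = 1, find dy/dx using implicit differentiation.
Differentiate both sides with respect to x, treating y as y(x). By the chain rule, any term containing y contributes a factor of y' = dy/dx when we differentiate it.

Move every term to one side and write the relation as F(x, y) = 0. Term by term,
  d/dx[x^2/4] = x/2
  d/dx[-y^2/36] = -y·y'/18
  d/dx[-1] = 0

The pieces without y' make up ∂F/∂x and the coefficient of y' is ∂F/∂y:
  ∂F/∂x = x/2,
  ∂F/∂y = -y/18.

Since d/dx[F] = ∂F/∂x + (∂F/∂y)·y' = 0, solve for y':
  (∂F/∂y)·y' = -∂F/∂x
  dy/dx = -(∂F/∂x)/(∂F/∂y) = -(x/2)/(-y/18) = 9x/y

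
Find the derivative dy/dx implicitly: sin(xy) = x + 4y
Differentiate the relation implicitly: treat y = y(x) and apply the chain rule, so every y-derivative picks up a y' = dy/dx factor.

With everything moved to the left-hand side, differentiate term by term:
  d/dx[-x] = -1
  d/dx[-4y] = -4·y'
  d/dx[sin(xy)] = (x·y' + y)·cos(xy)

Separating the contributions that come from x directly and those that come through y:
  without y':      y·cos(xy) - 1
  multiplying y':  x·cos(xy) - 4

so (y·cos(xy) - 1) + (x·cos(xy) - 4)·y' = 0, and therefore
  dy/dx = -(y·cos(xy) - 1)/(x·cos(xy) - 4) = (-y·cos(xy) + 1)/(x·cos(xy) - 4)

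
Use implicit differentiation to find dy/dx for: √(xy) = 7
Take d/dx of both sides. Since y is implicitly a function of x, the chain rule attaches a y' = dy/dx factor whenever we differentiate through y.

Set F(x, y) = (left side) − (right side), so the curve is F = 0. Differentiating each term of F:
  d/dx[√(xy)] = √(xy)(x·y'/2 + y/2)/(xy)
  d/dx[-7] = 0

Collecting, the y'-free part is the partial derivative in x and the y' coefficient is the partial derivative in y:
  ∂F/∂x = √(xy)/(2x)
  ∂F/∂y = √(xy)/(2y)

so d/dx[F(x, y(x))] = ∂F/∂x + (∂F/∂y)·y' = 0. Rearranging,
  dy/dx = -(∂F/∂x)/(∂F/∂y) = -(√(xy)/(2x))/(√(xy)/(2y)) = -y/x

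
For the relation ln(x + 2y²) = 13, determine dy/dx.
Differentiate the relation implicitly: treat y = y(x) and apply the chain rule, so every y-derivative picks up a y' = dy/dx factor.

With everything moved to the left-hand side, differentiate term by term:
  d/dx[ln(x + 2y^2)] = (4y·y' + 1)/(x + 2y^2)
  d/dx[-13] = 0

Separating the contributions that come from x directly and those that come through y:
  without y':      1/(x + 2y^2)
  multiplying y':  4y/(x + 2y^2)

so (1/(x + 2y^2)) + (4y/(x + 2y^2))·y' = 0, and therefore
  dy/dx = -(1/(x + 2y^2))/(4y/(x + 2y^2)) = -1/(4y)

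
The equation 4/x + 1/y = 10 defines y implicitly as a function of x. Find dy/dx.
Apply d/dx to both sides, remembering that y depends on x. Each occurrence of y therefore brings in a y' = dy/dx via the chain rule.

With F(x, y) equal to the left-hand side minus the right, differentiate F term by term:
  d/dx[1/y] = -y'/y^2
  d/dx[4/x] = -4/x^2
  d/dx[-10] = 0
Adding these up, d/dx[F] = 0 becomes
  (-4/x^2) + (-1/y^2)·y' = 0,
so isolating y',
  dy/dx = -(-4/x^2)/(-1/y^2) = -4y^2/x^2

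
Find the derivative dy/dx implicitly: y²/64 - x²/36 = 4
Differentiate both sides with respect to x, treating y as y(x). By the chain rule, any term containing y contributes a factor of y' = dy/dx when we differentiate it.

Move every term to one side and write the relation as F(x, y) = 0. Term by term,
  d/dx[-x^2/36] = -x/18
  d/dx[y^2/64] = y·y'/32
  d/dx[-4] = 0

The pieces without y' make up ∂F/∂x and the coefficient of y' is ∂F/∂y:
  ∂F/∂x = -x/18,
  ∂F/∂y = y/32.

Since d/dx[F] = ∂F/∂x + (∂F/∂y)·y' = 0, solve for y':
  (∂F/∂y)·y' = -∂F/∂x
  dy/dx = -(∂F/∂x)/(∂F/∂y) = -(-x/18)/(y/32) = 16x/(9y)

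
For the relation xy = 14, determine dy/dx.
Differentiate the relation implicitly: treat y = y(x) and apply the chain rule, so every y-derivative picks up a y' = dy/dx factor.

With everything moved to the left-hand side, differentiate term by term:
  d/dx[xy] = x·y' + y
  d/dx[-14] = 0

Separating the contributions that come from x directly and those that come through y:
  without y':      y
  multiplying y':  x

so (y) + (x)·y' = 0, and therefore
  dy/dx = -(y)/(x) = -y/x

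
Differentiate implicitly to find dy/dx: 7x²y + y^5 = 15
Differentiate both sides with respect to x, treating y as y(x). By the chain rule, any term containing y contributes a factor of y' = dy/dx when we differentiate it.

Move every term to one side and write the relation as F(x, y) = 0. Term by term,
  d/dx[7x^2y] = 7x^2·y' + 14xy
  d/dx[y^5] = 5y^4·y'
  d/dx[-15] = 0

The pieces without y' make up ∂F/∂x and the coefficient of y' is ∂F/∂y:
  ∂F/∂x = 14xy,
  ∂F/∂y = 7x^2 + 5y^4.

Since d/dx[F] = ∂F/∂x + (∂F/∂y)·y' = 0, solve for y':
  (∂F/∂y)·y' = -∂F/∂x
  dy/dx = -(∂F/∂x)/(∂F/∂y) = -(14xy)/(7x^2 + 5y^4) = -14xy/(7x^2 + 5y^4)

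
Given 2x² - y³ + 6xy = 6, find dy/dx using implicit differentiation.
Differentiate the relation implicitly: treat y = y(x) and apply the chain rule, so every y-derivative picks up a y' = dy/dx factor.

With everything moved to the left-hand side, differentiate term by term:
  d/dx[2x^2] = 4x
  d/dx[6xy] = 6x·y' + 6y
  d/dx[-y^3] = -3y^2·y'
  d/dx[-6] = 0

Separating the contributions that come from x directly and those that come through y:
  without y':      4x + 6y
  multiplying y':  6x - 3y^2

so (4x + 6y) + (6x - 3y^2)·y' = 0, and therefore
  dy/dx = -(4x + 6y)/(6x - 3y^2) = 2(-2x - 3y)/(3(2x - y^2))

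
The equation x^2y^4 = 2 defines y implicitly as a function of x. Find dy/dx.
Differentiate the relation implicitly: treat y = y(x) and apply the chain rule, so every y-derivative picks up a y' = dy/dx factor.

With everything moved to the left-hand side, differentiate term by term:
  d/dx[x^2y^4] = 4x^2y^3·y' + 2xy^4
  d/dx[-2] = 0

Separating the contributions that come from x directly and those that come through y:
  without y':      2xy^4
  multiplying y':  4x^2y^3

so (2xy^4) + (4x^2y^3)·y' = 0, and therefore
  dy/dx = -(2xy^4)/(4x^2y^3) = -y/(2x)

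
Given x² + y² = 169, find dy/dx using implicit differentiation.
Take d/dx of both sides. Since y is implicitly a function of x, the chain rule attaches a y' = dy/dx factor whenever we differentiate through y.

Set F(x, y) = (left side) − (right side), so the curve is F = 0. Differentiating each term of F:
  d/dx[x^2] = 2x
  d/dx[y^2] = 2y·y'
  d/dx[-169] = 0

Collecting, the y'-free part is the partial derivative in x and the y' coefficient is the partial derivative in y:
  ∂F/∂x = 2x
  ∂F/∂y = 2y

so d/dx[F(x, y(x))] = ∂F/∂x + (∂F/∂y)·y' = 0. Rearranging,
  dy/dx = -(∂F/∂x)/(∂F/∂y) = -(2x)/(2y) = -x/y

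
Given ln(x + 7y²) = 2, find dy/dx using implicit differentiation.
Differentiate the relation implicitly: treat y = y(x) and apply the chain rule, so every y-derivative picks up a y' = dy/dx factor.

With everything moved to the left-hand side, differentiate term by term:
  d/dx[ln(x + 7y^2)] = (14y·y' + 1)/(x + 7y^2)
  d/dx[-2] = 0

Separating the contributions that come from x directly and those that come through y:
  without y':      1/(x + 7y^2)
  multiplying y':  14y/(x + 7y^2)

so (1/(x + 7y^2)) + (14y/(x + 7y^2))·y' = 0, and therefore
  dy/dx = -(1/(x + 7y^2))/(14y/(x + 7y^2)) = -1/(14y)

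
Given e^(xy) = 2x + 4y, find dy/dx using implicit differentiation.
Differentiate both sides with respect to x, treating y as y(x). By the chain rule, any term containing y contributes a factor of y' = dy/dx when we differentiate it.

Move every term to one side and write the relation as F(x, y) = 0. Term by term,
  d/dx[-2x] = -2
  d/dx[-4y] = -4·y'
  d/dx[e^(xy)] = (x·y' + y)·e^(xy)

The pieces without y' make up ∂F/∂x and the coefficient of y' is ∂F/∂y:
  ∂F/∂x = y·e^(xy) - 2,
  ∂F/∂y = x·e^(xy) - 4.

Since d/dx[F] = ∂F/∂x + (∂F/∂y)·y' = 0, solve for y':
  (∂F/∂y)·y' = -∂F/∂x
  dy/dx = -(∂F/∂x)/(∂F/∂y) = -(y·e^(xy) - 2)/(x·e^(xy) - 4) = (-y·e^(xy) + 2)/(x·e^(xy) - 4)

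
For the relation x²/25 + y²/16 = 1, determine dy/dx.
Differentiate both sides with respect to x, treating y as y(x). By the chain rule, any term containing y contributes a factor of y' = dy/dx when we differentiate it.

Move every term to one side and write the relation as F(x, y) = 0. Term by term,
  d/dx[x^2/25] = 2x/25
  d/dx[y^2/16] = y·y'/8
  d/dx[-1] = 0

The pieces without y' make up ∂F/∂x and the coefficient of y' is ∂F/∂y:
  ∂F/∂x = 2x/25,
  ∂F/∂y = y/8.

Since d/dx[F] = ∂F/∂x + (∂F/∂y)·y' = 0, solve for y':
  (∂F/∂y)·y' = -∂F/∂x
  dy/dx = -(∂F/∂x)/(∂F/∂y) = -(2x/25)/(y/8) = -16x/(25y)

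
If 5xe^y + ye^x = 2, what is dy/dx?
Differentiate both sides with respect to x, treating y as y(x). By the chain rule, any term containing y contributes a factor of y' = dy/dx when we differentiate it.

Move every term to one side and write the relation as F(x, y) = 0. Term by term,
  d/dx[5x·e^(y)] = 5x·y'·e^(y) + 5e^(y)
  d/dx[y·e^(x)] = y·e^(x) + y'·e^(x)
  d/dx[-2] = 0

The pieces without y' make up ∂F/∂x and the coefficient of y' is ∂F/∂y:
  ∂F/∂x = y·e^(x) + 5e^(y),
  ∂F/∂y = 5x·e^(y) + e^(x).

Since d/dx[F] = ∂F/∂x + (∂F/∂y)·y' = 0, solve for y':
  (∂F/∂y)·y' = -∂F/∂x
  dy/dx = -(∂F/∂x)/(∂F/∂y) = -(y·e^(x) + 5e^(y))/(5x·e^(y) + e^(x)) = (-y·e^(x) - 5e^(y))/(5x·e^(y) + e^(x))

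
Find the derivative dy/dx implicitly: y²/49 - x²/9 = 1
Apply d/dx to both sides, remembering that y depends on x. Each occurrence of y therefore brings in a y' = dy/dx via the chain rule.

With F(x, y) equal to the left-hand side minus the right, differentiate F term by term:
  d/dx[-x^2/9] = -2x/9
  d/dx[y^2/49] = 2y·y'/49
  d/dx[-1] = 0
Adding these up, d/dx[F] = 0 becomes
  (-2x/9) + (2y/49)·y' = 0,
so isolating y',
  dy/dx = -(-2x/9)/(2y/49) = 49x/(9y)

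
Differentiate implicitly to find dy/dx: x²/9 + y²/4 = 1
Apply d/dx to both sides, remembering that y depends on x. Each occurrence of y therefore brings in a y' = dy/dx via the chain rule.

With F(x, y) equal to the left-hand side minus the right, differentiate F term by term:
  d/dx[x^2/9] = 2x/9
  d/dx[y^2/4] = y·y'/2
  d/dx[-1] = 0
Adding these up, d/dx[F] = 0 becomes
  (2x/9) + (y/2)·y' = 0,
so isolating y',
  dy/dx = -(2x/9)/(y/2) = -4x/(9y)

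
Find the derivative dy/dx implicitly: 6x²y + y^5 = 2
Apply d/dx to both sides, remembering that y depends on x. Each occurrence of y therefore brings in a y' = dy/dx via the chain rule.

With F(x, y) equal to the left-hand side minus the right, differentiate F term by term:
  d/dx[6x^2y] = 6x^2·y' + 12xy
  d/dx[y^5] = 5y^4·y'
  d/dx[-2] = 0
Adding these up, d/dx[F] = 0 becomes
  (12xy) + (6x^2 + 5y^4)·y' = 0,
so isolating y',
  dy/dx = -(12xy)/(6x^2 + 5y^4) = -12xy/(6x^2 + 5y^4)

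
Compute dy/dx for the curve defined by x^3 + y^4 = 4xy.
Take d/dx of both sides. Since y is implicitly a function of x, the chain rule attaches a y' = dy/dx factor whenever we differentiate through y.

Set F(x, y) = (left side) − (right side), so the curve is F = 0. Differentiating each term of F:
  d/dx[x^3] = 3x^2
  d/dx[-4xy] = -4x·y' - 4y
  d/dx[y^4] = 4y^3·y'

Collecting, the y'-free part is the partial derivative in x and the y' coefficient is the partial derivative in y:
  ∂F/∂x = 3x^2 - 4y
  ∂F/∂y = -4x + 4y^3

so d/dx[F(x, y(x))] = ∂F/∂x + (∂F/∂y)·y' = 0. Rearranging,
  dy/dx = -(∂F/∂x)/(∂F/∂y) = -(3x^2 - 4y)/(-4x + 4y^3) = (3x^2/4 - y)/(x - y^3)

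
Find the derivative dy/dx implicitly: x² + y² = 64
Differentiate the relation implicitly: treat y = y(x) and apply the chain rule, so every y-derivative picks up a y' = dy/dx factor.

With everything moved to the left-hand side, differentiate term by term:
  d/dx[x^2] = 2x
  d/dx[y^2] = 2y·y'
  d/dx[-64] = 0

Separating the contributions that come from x directly and those that come through y:
  without y':      2x
  multiplying y':  2y

so (2x) + (2y)·y' = 0, and therefore
  dy/dx = -(2x)/(2y) = -x/y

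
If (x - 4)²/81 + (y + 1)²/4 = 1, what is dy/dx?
Differentiate the relation implicitly: treat y = y(x) and apply the chain rule, so every y-derivative picks up a y' = dy/dx factor.

With everything moved to the left-hand side, differentiate term by term:
  d/dx[(x - 4)^2/81] = 2x/81 - 8/81
  d/dx[(y + 1)^2/4] = y'(y + 1)/2
  d/dx[-1] = 0

Separating the contributions that come from x directly and those that come through y:
  without y':      2x/81 - 8/81
  multiplying y':  y/2 + 1/2

so (2x/81 - 8/81) + (y/2 + 1/2)·y' = 0, and therefore
  dy/dx = -(2x/81 - 8/81)/(y/2 + 1/2)
        = -(2(x - 4)/81)/((y + 1)/2) = 4(4 - x)/(81(y + 1))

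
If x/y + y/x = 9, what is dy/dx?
Take d/dx of both sides. Since y is implicitly a function of x, the chain rule attaches a y' = dy/dx factor whenever we differentiate through y.

Set F(x, y) = (left side) − (right side), so the curve is F = 0. Differentiating each term of F:
  d/dx[x/y] = -x·y'/y^2 + 1/y
  d/dx[y/x] = y'/x - y/x^2
  d/dx[-9] = 0

Collecting, the y'-free part is the partial derivative in x and the y' coefficient is the partial derivative in y:
  ∂F/∂x = 1/y - y/x^2
  ∂F/∂y = -x/y^2 + 1/x

so d/dx[F(x, y(x))] = ∂F/∂x + (∂F/∂y)·y' = 0. Rearranging,
  dy/dx = -(∂F/∂x)/(∂F/∂y) = -(1/y - y/x^2)/(-x/y^2 + 1/x)
        = -((x - y)(x + y)/(x^2y))/(-(x - y)(x + y)/(xy^2)) = y/x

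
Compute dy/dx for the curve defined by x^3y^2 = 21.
Take d/dx of both sides. Since y is implicitly a function of x, the chain rule attaches a y' = dy/dx factor whenever we differentiate through y.

Set F(x, y) = (left side) − (right side), so the curve is F = 0. Differentiating each term of F:
  d/dx[x^3y^2] = 2x^3y·y' + 3x^2y^2
  d/dx[-21] = 0

Collecting, the y'-free part is the partial derivative in x and the y' coefficient is the partial derivative in y:
  ∂F/∂x = 3x^2y^2
  ∂F/∂y = 2x^3y

so d/dx[F(x, y(x))] = ∂F/∂x + (∂F/∂y)·y' = 0. Rearranging,
  dy/dx = -(∂F/∂x)/(∂F/∂y) = -(3x^2y^2)/(2x^3y) = -3y/(2x)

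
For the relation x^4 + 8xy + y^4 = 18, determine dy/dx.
Take d/dx of both sides. Since y is implicitly a function of x, the chain rule attaches a y' = dy/dx factor whenever we differentiate through y.

Set F(x, y) = (left side) − (right side), so the curve is F = 0. Differentiating each term of F:
  d/dx[x^4] = 4x^3
  d/dx[8xy] = 8x·y' + 8y
  d/dx[y^4] = 4y^3·y'
  d/dx[-18] = 0

Collecting, the y'-free part is the partial derivative in x and the y' coefficient is the partial derivative in y:
  ∂F/∂x = 4x^3 + 8y
  ∂F/∂y = 8x + 4y^3

so d/dx[F(x, y(x))] = ∂F/∂x + (∂F/∂y)·y' = 0. Rearranging,
  dy/dx = -(∂F/∂x)/(∂F/∂y) = -(4x^3 + 8y)/(8x + 4y^3) = (-x^3 - 2y)/(2x + y^3)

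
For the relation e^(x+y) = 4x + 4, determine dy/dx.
Differentiate the relation implicitly: treat y = y(x) and apply the chain rule, so every y-derivative picks up a y' = dy/dx factor.

With everything moved to the left-hand side, differentiate term by term:
  d/dx[-4x] = -4
  d/dx[e^(x + y)] = (y' + 1)·e^(x + y)
  d/dx[-4] = 0

Separating the contributions that come from x directly and those that come through y:
  without y':      e^(x + y) - 4
  multiplying y':  e^(x + y)

so (e^(x + y) - 4) + (e^(x + y))·y' = 0, and therefore
  dy/dx = -(e^(x + y) - 4)/(e^(x + y)) = 4e^(-x - y) - 1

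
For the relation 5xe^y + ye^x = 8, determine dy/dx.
Differentiate both sides with respect to x, treating y as y(x). By the chain rule, any term containing y contributes a factor of y' = dy/dx when we differentiate it.

Move every term to one side and write the relation as F(x, y) = 0. Term by term,
  d/dx[5x·e^(y)] = 5x·y'·e^(y) + 5e^(y)
  d/dx[y·e^(x)] = y·e^(x) + y'·e^(x)
  d/dx[-8] = 0

The pieces without y' make up ∂F/∂x and the coefficient of y' is ∂F/∂y:
  ∂F/∂x = y·e^(x) + 5e^(y),
  ∂F/∂y = 5x·e^(y) + e^(x).

Since d/dx[F] = ∂F/∂x + (∂F/∂y)·y' = 0, solve for y':
  (∂F/∂y)·y' = -∂F/∂x
  dy/dx = -(∂F/∂x)/(∂F/∂y) = -(y·e^(x) + 5e^(y))/(5x·e^(y) + e^(x)) = (-y·e^(x) - 5e^(y))/(5x·e^(y) + e^(x))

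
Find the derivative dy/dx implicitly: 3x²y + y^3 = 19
Apply d/dx to both sides, remembering that y depends on x. Each occurrence of y therefore brings in a y' = dy/dx via the chain rule.

With F(x, y) equal to the left-hand side minus the right, differentiate F term by term:
  d/dx[3x^2y] = 3x^2·y' + 6xy
  d/dx[y^3] = 3y^2·y'
  d/dx[-19] = 0
Adding these up, d/dx[F] = 0 becomes
  (6xy) + (3x^2 + 3y^2)·y' = 0,
so isolating y',
  dy/dx = -(6xy)/(3x^2 + 3y^2) = -2xy/(x^2 + y^2)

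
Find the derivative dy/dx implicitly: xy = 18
Apply d/dx to both sides, remembering that y depends on x. Each occurrence of y therefore brings in a y' = dy/dx via the chain rule.

With F(x, y) equal to the left-hand side minus the right, differentiate F term by term:
  d/dx[xy] = x·y' + y
  d/dx[-18] = 0
Adding these up, d/dx[F] = 0 becomes
  (y) + (x)·y' = 0,
so isolating y',
  dy/dx = -(y)/(x) = -y/x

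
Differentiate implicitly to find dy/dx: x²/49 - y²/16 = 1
Apply d/dx to both sides, remembering that y depends on x. Each occurrence of y therefore brings in a y' = dy/dx via the chain rule.

With F(x, y) equal to the left-hand side minus the right, differentiate F term by term:
  d/dx[x^2/49] = 2x/49
  d/dx[-y^2/16] = -y·y'/8
  d/dx[-1] = 0
Adding these up, d/dx[F] = 0 becomes
  (2x/49) + (-y/8)·y' = 0,
so isolating y',
  dy/dx = -(2x/49)/(-y/8) = 16x/(49y)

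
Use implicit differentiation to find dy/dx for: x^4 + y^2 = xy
Apply d/dx to both sides, remembering that y depends on x. Each occurrence of y therefore brings in a y' = dy/dx via the chain rule.

With F(x, y) equal to the left-hand side minus the right, differentiate F term by term:
  d/dx[x^4] = 4x^3
  d/dx[-xy] = -x·y' - y
  d/dx[y^2] = 2y·y'
Adding these up, d/dx[F] = 0 becomes
  (4x^3 - y) + (-x + 2y)·y' = 0,
so isolating y',
  dy/dx = -(4x^3 - y)/(-x + 2y) = (4x^3 - y)/(x - 2y)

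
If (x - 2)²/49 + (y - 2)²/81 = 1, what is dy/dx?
Apply d/dx to both sides, remembering that y depends on x. Each occurrence of y therefore brings in a y' = dy/dx via the chain rule.

With F(x, y) equal to the left-hand side minus the right, differentiate F term by term:
  d/dx[(x - 2)^2/49] = 2x/49 - 4/49
  d/dx[(y - 2)^2/81] = 2·y'(y - 2)/81
  d/dx[-1] = 0
Adding these up, d/dx[F] = 0 becomes
  (2x/49 - 4/49) + (2y/81 - 4/81)·y' = 0,
so isolating y',
  dy/dx = -(2x/49 - 4/49)/(2y/81 - 4/81)
        = -(2(x - 2)/49)/(2(y - 2)/81) = 81(2 - x)/(49(y - 2))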